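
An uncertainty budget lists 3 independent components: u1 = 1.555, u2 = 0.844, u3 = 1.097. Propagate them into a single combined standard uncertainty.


uc = sqrt(1.555^2 + 0.844^2 + 1.097^2)
uc = sqrt(4.33377)
uc = 2.0818

2.0818


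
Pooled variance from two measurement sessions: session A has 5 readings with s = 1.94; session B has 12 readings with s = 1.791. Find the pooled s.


s_p = sqrt(((n1-1)*s1^2 + (n2-1)*s2^2) / (n1+n2-2))
numerator = (5-1)*1.94^2 + (12-1)*1.791^2 = 15.0544 + 35.284491 = 50.338891
denominator = 5 + 12 - 2 = 15
s_p^2 = 50.338891 / 15 = 3.3559261
s_p = sqrt(3.3559261) = 1.8319

1.8319


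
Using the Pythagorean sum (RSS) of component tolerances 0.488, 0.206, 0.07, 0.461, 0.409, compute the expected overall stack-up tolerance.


RSS = sqrt(0.488^2 + 0.206^2 + 0.07^2 + 0.461^2 + 0.409^2)
= sqrt(0.665282)
= 0.8156

0.8156


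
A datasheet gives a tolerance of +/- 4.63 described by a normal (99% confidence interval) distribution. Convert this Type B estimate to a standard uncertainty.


u_B = half_width / 2.576
u_B = 4.63 / 2.576
u_B = 1.7974

1.7974


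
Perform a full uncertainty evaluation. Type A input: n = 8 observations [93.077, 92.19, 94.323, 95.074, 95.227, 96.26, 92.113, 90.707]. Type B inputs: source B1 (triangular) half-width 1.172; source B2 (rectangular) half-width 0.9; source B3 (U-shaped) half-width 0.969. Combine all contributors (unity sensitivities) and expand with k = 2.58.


mean = (93.077 + 92.19 + 94.323 + 95.074 + 95.227 + 96.26 + 92.113 + 90.707) / 8 = 93.621375
s = sqrt(sum((x - mean)^2)/(n-1)) = 1.8995009
u_A = s / sqrt(n) = 1.8995009 / sqrt(8) = 0.67157498
u_B1 = 1.172 / sqrt(6) = 0.478467
u_B2 = 0.9 / sqrt(3) = 0.51961524
u_B3 = 0.969 / sqrt(2) = 0.68518647
uc = sqrt(0.67157498^2 + 0.478467^2 + 0.51961524^2 + 0.68518647^2) = 1.1913959
U = k * uc = 2.58 * 1.1913959
U = 3.0738

3.0738


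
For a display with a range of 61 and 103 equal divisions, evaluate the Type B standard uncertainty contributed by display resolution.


resolution = range / divisions
resolution = 61 / 103 = 0.59223301
u_res = resolution / (2*sqrt(3))
u_res = 0.59223301 / 3.4641016
u_res = 0.1710

0.1710


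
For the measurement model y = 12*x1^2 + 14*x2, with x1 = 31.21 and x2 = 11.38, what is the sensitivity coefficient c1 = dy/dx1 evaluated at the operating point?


y = 12*x1^2 + 14*x2
dy/dx1 = 2*12*x1
Evaluate at x1 = 31.21: c1 = 24 * 31.21
c1 = 749.0400

749.0400


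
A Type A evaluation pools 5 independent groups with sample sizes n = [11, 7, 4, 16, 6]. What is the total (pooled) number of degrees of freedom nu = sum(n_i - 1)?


nu = sum_i (n_i - 1)
nu = ((11 - 1) + (7 - 1) + (4 - 1) + (16 - 1) + (6 - 1))
nu = 10 + 6 + 3 + 15 + 5
nu = 39

39


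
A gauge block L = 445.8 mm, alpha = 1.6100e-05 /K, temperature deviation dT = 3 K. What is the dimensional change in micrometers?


dL = L * alpha * dT
= 445.8 * 1.6100e-05 * 3
= 0.0215321 mm
dL_um = 0.0215321 * 1000 = 21.5321 um

21.5321


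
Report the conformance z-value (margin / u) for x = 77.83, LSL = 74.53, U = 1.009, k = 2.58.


u = U / k = 1.009 / 2.58 = 0.39108527
margin = |LSL - x| = |74.53 - 77.83| = 3.3
z = margin / u = 3.3 / 0.39108527
z = 8.4381

8.4381


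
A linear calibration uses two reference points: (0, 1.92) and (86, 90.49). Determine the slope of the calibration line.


slope = (y2 - y1) / (x2 - x1)
= (90.49 - 1.92) / (86 - 0)
= 88.5700 / 86
= 1.0299

1.0299


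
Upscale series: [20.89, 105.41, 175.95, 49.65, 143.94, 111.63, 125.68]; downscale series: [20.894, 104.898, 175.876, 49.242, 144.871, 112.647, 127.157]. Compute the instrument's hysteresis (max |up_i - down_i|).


|20.89 - 20.894| = 0.0040
|105.41 - 104.898| = 0.5120
|175.95 - 175.876| = 0.0740
|49.65 - 49.242| = 0.4080
|143.94 - 144.871| = 0.9310
|111.63 - 112.647| = 1.0170
|125.68 - 127.157| = 1.4770
hysteresis = max(diffs) = 1.4770

1.4770


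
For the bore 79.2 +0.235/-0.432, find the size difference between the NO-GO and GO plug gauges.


GO = nominal - lower_tol (smallest hole = maximum material condition)
GO = 79.2 - 0.432 = 78.768
NO-GO = nominal + upper_tol (largest hole = least material condition)
NO-GO = 79.2 + 0.235 = 79.435
spread = NO-GO - GO = 79.435 - 78.768 = 0.6670

0.6670


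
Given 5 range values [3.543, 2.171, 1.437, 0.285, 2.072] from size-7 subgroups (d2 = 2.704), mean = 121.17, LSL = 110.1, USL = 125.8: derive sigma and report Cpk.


R_bar = (3.543 + 2.171 + 1.437 + 0.285 + 2.072) / 5 = 1.9016
sigma = R_bar / d2 = 1.9016 / 2.704 = 0.70325444
Cp = (USL - LSL)/(6*sigma) = (125.8 - 110.1)/(6*0.70325444) = 3.7208
Cpu = (125.8 - 121.17)/(3*0.70325444) = 2.1946
Cpl = (121.17 - 110.1)/(3*0.70325444) = 5.2470
Cpk = min(Cpu, Cpl) = 2.1946

2.1946


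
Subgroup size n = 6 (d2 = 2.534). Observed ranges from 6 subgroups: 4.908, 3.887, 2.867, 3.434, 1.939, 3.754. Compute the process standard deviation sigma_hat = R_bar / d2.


R_bar = (4.908 + 3.887 + 2.867 + 3.434 + 1.939 + 3.754) / 6
R_bar = 20.789 / 6 = 3.4648333
sigma_hat = R_bar / d2 = 3.4648333 / 2.534 = 1.3673

1.3673


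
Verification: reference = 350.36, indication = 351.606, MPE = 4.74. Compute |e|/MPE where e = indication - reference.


e = indication - reference = 351.606 - 350.36 = 1.2460
|e| = 1.2460
ratio = |e| / MPE = 1.2460 / 4.74
ratio = 0.2629

0.2629


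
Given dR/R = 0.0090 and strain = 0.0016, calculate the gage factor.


GF = (dR/R) / epsilon
= 0.0090 / 0.0016
= 5.6250

5.6250


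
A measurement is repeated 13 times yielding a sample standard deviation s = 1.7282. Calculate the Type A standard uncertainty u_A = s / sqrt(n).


u_A = s / sqrt(n)
u_A = 1.7282 / sqrt(13)
u_A = 1.7282 / 3.6055513
u_A = 0.4793

0.4793


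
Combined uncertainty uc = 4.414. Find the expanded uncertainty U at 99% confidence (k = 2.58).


U = k * uc
U = 2.58 * 4.414
U = 11.3881

11.3881


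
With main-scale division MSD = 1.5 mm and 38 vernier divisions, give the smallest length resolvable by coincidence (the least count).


LC = MSD / n_div
= 1.5 / 38
= 0.0395

0.0395


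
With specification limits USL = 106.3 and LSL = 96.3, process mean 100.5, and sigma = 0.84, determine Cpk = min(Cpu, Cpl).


Cpu = (USL - mean) / (3*sigma) = (106.3 - 100.5) / (3*0.84) = 2.3016
Cpl = (mean - LSL) / (3*sigma) = (100.5 - 96.3) / (3*0.84) = 1.6667
Cpk = min(Cpu, Cpl) = 1.6667

1.6667


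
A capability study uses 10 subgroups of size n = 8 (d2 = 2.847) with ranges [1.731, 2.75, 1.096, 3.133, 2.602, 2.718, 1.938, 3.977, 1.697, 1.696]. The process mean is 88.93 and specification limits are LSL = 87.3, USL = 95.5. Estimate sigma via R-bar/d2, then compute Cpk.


R_bar = (1.731 + 2.75 + 1.096 + 3.133 + 2.602 + 2.718 + 1.938 + 3.977 + 1.697 + 1.696) / 10 = 2.3338
sigma = R_bar / d2 = 2.3338 / 2.847 = 0.81974008
Cp = (USL - LSL)/(6*sigma) = (95.5 - 87.3)/(6*0.81974008) = 1.6672
Cpu = (95.5 - 88.93)/(3*0.81974008) = 2.6716
Cpl = (88.93 - 87.3)/(3*0.81974008) = 0.6628
Cpk = min(Cpu, Cpl) = 0.6628

0.6628


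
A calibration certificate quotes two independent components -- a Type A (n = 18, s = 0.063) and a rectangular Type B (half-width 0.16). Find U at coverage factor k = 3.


u_A = s / sqrt(n) = 0.063 / sqrt(18) = 0.014849242
u_B = half_width / sqrt(3) = 0.16 / sqrt(3) = 0.092376043
uc = sqrt(u_A^2 + u_B^2) = sqrt(0.014849242^2 + 0.092376043^2) = 0.093561922
U = k * uc = 3 * 0.093561922
U = 0.2807

0.2807


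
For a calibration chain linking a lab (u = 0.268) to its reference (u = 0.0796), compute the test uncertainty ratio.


TUR = u_lab / u_ref
= 0.268 / 0.0796
= 3.3668

3.3668


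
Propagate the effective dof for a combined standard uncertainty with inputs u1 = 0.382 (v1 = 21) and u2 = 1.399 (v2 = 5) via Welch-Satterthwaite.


uc = sqrt(u1^2 + u2^2) = sqrt(0.382^2 + 1.399^2) = 1.4502155
v_eff = uc^4 / (u1^4/v1 + u2^4/v2)
= 1.4502155^4 / (0.382^4/21 + 1.399^4/5)
= 4.4231348 / 0.76714114
v_eff = 5.7657

5.7657


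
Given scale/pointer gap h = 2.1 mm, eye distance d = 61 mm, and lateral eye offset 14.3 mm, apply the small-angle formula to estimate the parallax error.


error = h * offset / d
= 2.1 * 14.3 / 61
= 0.4923

0.4923


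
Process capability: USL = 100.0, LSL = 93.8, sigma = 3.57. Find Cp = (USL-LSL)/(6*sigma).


Cp = (USL - LSL) / (6 * sigma)
= (100.0 - 93.8) / (6 * 3.57)
= 6.2000 / 21.4200
= 0.2894

0.2894


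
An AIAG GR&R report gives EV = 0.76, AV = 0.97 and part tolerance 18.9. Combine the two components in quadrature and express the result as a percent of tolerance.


GRR = sqrt(EV^2 + AV^2) = sqrt(0.76^2 + 0.97^2) = 1.2322743
%GRR = GRR / tol * 100 = 1.2322743 / 18.9 * 100
%GRR = 6.5200

6.5200


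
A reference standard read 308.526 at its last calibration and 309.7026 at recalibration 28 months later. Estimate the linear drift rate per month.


rate = (v2 - v1) / months
= (309.7026 - 308.526) / 28
= 1.1766 / 28
= 0.0420

0.0420


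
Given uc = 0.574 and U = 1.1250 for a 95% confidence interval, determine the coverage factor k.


k = U / uc
k = 1.1250 / 0.574
k = 1.96

1.96


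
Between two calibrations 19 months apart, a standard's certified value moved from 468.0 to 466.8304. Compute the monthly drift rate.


rate = (v2 - v1) / months
= (466.8304 - 468.0) / 19
= -1.1696 / 19
= -0.0616

-0.0616


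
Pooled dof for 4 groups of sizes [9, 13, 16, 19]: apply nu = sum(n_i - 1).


nu = sum_i (n_i - 1)
nu = ((9 - 1) + (13 - 1) + (16 - 1) + (19 - 1))
nu = 8 + 12 + 15 + 18
nu = 53

53


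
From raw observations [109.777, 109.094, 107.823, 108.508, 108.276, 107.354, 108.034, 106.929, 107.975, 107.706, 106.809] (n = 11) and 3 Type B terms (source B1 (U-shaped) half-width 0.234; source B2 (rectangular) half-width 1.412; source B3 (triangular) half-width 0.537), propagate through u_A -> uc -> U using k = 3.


mean = (109.777 + 109.094 + 107.823 + 108.508 + 108.276 + 107.354 + 108.034 + 106.929 + 107.975 + 107.706 + 106.809) / 11 = 108.0259091
s = sqrt(sum((x - mean)^2)/(n-1)) = 0.88225874
u_A = s / sqrt(n) = 0.88225874 / sqrt(11) = 0.26601102
u_B1 = 0.234 / sqrt(2) = 0.16546299
u_B2 = 1.412 / sqrt(3) = 0.81521858
u_B3 = 0.537 / sqrt(6) = 0.21922933
uc = sqrt(0.26601102^2 + 0.16546299^2 + 0.81521858^2 + 0.21922933^2) = 0.90043473
U = k * uc = 3 * 0.90043473
U = 2.7013

2.7013


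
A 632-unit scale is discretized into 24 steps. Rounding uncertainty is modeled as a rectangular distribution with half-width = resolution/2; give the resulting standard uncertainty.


resolution = range / divisions
resolution = 632 / 24 = 26.333333
u_res = resolution / (2*sqrt(3))
u_res = 26.333333 / 3.4641016
u_res = 7.6018

7.6018


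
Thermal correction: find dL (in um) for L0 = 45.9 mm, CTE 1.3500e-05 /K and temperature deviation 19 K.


dL = L * alpha * dT
= 45.9 * 1.3500e-05 * 19
= 0.0117733 mm
dL_um = 0.0117733 * 1000 = 11.7733 um

11.7733


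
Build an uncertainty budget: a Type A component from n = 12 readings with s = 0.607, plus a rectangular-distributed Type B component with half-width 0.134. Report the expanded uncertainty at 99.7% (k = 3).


u_A = s / sqrt(n) = 0.607 / sqrt(12) = 0.17522581
u_B = half_width / sqrt(3) = 0.134 / sqrt(3) = 0.077364936
uc = sqrt(u_A^2 + u_B^2) = sqrt(0.17522581^2 + 0.077364936^2) = 0.19154482
U = k * uc = 3 * 0.19154482
U = 0.5746

0.5746


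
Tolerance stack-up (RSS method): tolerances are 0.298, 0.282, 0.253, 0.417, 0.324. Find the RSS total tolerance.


RSS = sqrt(0.298^2 + 0.282^2 + 0.253^2 + 0.417^2 + 0.324^2)
= sqrt(0.511202)
= 0.7150

0.7150


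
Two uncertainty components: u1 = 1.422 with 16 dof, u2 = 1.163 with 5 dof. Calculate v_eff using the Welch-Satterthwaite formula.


uc = sqrt(u1^2 + u2^2) = sqrt(1.422^2 + 1.163^2) = 1.8370229
v_eff = uc^4 / (u1^4/v1 + u2^4/v2)
= 1.8370229^4 / (1.422^4/16 + 1.163^4/5)
= 11.388284 / 0.62144006
v_eff = 18.3256

18.3256


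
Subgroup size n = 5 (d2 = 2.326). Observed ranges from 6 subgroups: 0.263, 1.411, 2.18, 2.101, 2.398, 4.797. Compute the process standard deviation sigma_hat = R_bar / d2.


R_bar = (0.263 + 1.411 + 2.18 + 2.101 + 2.398 + 4.797) / 6
R_bar = 13.15 / 6 = 2.1916667
sigma_hat = R_bar / d2 = 2.1916667 / 2.326 = 0.9422

0.9422


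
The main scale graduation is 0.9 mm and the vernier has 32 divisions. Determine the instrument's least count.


LC = MSD / n_div
= 0.9 / 32
= 0.0281

0.0281


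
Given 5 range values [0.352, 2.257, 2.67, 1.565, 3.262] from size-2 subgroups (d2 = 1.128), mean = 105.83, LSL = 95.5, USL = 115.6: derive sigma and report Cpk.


R_bar = (0.352 + 2.257 + 2.67 + 1.565 + 3.262) / 5 = 2.0212
sigma = R_bar / d2 = 2.0212 / 1.128 = 1.791844
Cp = (USL - LSL)/(6*sigma) = (115.6 - 95.5)/(6*1.791844) = 1.8696
Cpu = (115.6 - 105.83)/(3*1.791844) = 1.8175
Cpl = (105.83 - 95.5)/(3*1.791844) = 1.9217
Cpk = min(Cpu, Cpl) = 1.8175

1.8175


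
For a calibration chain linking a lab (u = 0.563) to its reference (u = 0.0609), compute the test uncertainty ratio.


TUR = u_lab / u_ref
= 0.563 / 0.0609
= 9.2447

9.2447


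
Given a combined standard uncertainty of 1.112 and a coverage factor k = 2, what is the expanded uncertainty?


U = k * uc
U = 2 * 1.112
U = 2.2240

2.2240


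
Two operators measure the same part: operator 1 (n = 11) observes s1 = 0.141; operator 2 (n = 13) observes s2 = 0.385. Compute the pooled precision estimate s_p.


s_p = sqrt(((n1-1)*s1^2 + (n2-1)*s2^2) / (n1+n2-2))
numerator = (11-1)*0.141^2 + (13-1)*0.385^2 = 0.19881 + 1.7787 = 1.97751
denominator = 11 + 13 - 2 = 22
s_p^2 = 1.97751 / 22 = 0.089886818
s_p = sqrt(0.089886818) = 0.2998

0.2998


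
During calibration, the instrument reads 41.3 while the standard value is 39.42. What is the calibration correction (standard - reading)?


Correction = standard - reading
= 39.42 - 41.3
= -1.8800

-1.8800


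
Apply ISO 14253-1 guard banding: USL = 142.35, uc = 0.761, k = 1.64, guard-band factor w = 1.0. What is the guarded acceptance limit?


U = k * uc = 1.64 * 0.761 = 1.24804
guard band g = w * U = 1.0 * 1.24804 = 1.24804
AL = USL - g = 142.35 - 1.24804
AL = 141.1020

141.1020


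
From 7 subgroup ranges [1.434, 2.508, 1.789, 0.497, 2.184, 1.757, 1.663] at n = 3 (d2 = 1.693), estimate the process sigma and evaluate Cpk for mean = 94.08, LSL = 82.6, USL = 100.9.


R_bar = (1.434 + 2.508 + 1.789 + 0.497 + 2.184 + 1.757 + 1.663) / 7 = 1.6902857
sigma = R_bar / d2 = 1.6902857 / 1.693 = 0.99839675
Cp = (USL - LSL)/(6*sigma) = (100.9 - 82.6)/(6*0.99839675) = 3.0549
Cpu = (100.9 - 94.08)/(3*0.99839675) = 2.2770
Cpl = (94.08 - 82.6)/(3*0.99839675) = 3.8328
Cpk = min(Cpu, Cpl) = 2.2770

2.2770


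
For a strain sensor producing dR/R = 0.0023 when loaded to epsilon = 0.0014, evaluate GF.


GF = (dR/R) / epsilon
= 0.0023 / 0.0014
= 1.6429

1.6429


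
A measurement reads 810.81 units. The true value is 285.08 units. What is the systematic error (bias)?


Systematic error = measured - true
= 810.81 - 285.08
= 525.7300

525.7300


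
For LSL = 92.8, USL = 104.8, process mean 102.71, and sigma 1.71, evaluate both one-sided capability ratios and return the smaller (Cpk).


Cpu = (USL - mean) / (3*sigma) = (104.8 - 102.71) / (3*1.71) = 0.4074
Cpl = (mean - LSL) / (3*sigma) = (102.71 - 92.8) / (3*1.71) = 1.9318
Cpk = min(Cpu, Cpl) = 0.4074

0.4074


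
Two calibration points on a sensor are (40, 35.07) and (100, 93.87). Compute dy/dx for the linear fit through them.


slope = (y2 - y1) / (x2 - x1)
= (93.87 - 35.07) / (100 - 40)
= 58.8000 / 60
= 0.9800

0.9800


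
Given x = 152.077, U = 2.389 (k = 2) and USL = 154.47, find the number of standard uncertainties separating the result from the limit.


u = U / k = 2.389 / 2 = 1.1945
margin = |USL - x| = |154.47 - 152.077| = 2.393
z = margin / u = 2.393 / 1.1945
z = 2.0033

2.0033


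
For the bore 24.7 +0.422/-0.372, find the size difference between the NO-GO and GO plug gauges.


GO = nominal - lower_tol (smallest hole = maximum material condition)
GO = 24.7 - 0.372 = 24.328
NO-GO = nominal + upper_tol (largest hole = least material condition)
NO-GO = 24.7 + 0.422 = 25.122
spread = NO-GO - GO = 25.122 - 24.328 = 0.7940

0.7940


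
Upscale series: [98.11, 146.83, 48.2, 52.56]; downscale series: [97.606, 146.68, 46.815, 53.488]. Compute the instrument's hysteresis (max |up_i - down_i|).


|98.11 - 97.606| = 0.5040
|146.83 - 146.68| = 0.1500
|48.2 - 46.815| = 1.3850
|52.56 - 53.488| = 0.9280
hysteresis = max(diffs) = 1.3850

1.3850


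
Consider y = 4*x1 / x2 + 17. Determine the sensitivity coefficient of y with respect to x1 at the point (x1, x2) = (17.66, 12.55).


y = 4*x1 / x2 + 17
dy/dx1 = 4/x2
Evaluate at x2 = 12.55: c1 = 4 / 12.55
c1 = 0.3187

0.3187


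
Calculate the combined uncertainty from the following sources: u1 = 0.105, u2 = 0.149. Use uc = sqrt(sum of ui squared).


uc = sqrt(0.105^2 + 0.149^2)
uc = sqrt(0.033226)
uc = 0.1823

0.1823


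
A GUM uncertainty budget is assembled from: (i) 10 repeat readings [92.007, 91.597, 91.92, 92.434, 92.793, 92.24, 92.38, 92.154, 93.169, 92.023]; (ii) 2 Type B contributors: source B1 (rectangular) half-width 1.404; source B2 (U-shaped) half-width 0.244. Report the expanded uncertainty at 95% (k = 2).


mean = (92.007 + 91.597 + 91.92 + 92.434 + 92.793 + 92.24 + 92.38 + 92.154 + 93.169 + 92.023) / 10 = 92.2717
s = sqrt(sum((x - mean)^2)/(n-1)) = 0.45223643
u_A = s / sqrt(n) = 0.45223643 / sqrt(10) = 0.14300972
u_B1 = 1.404 / sqrt(3) = 0.81059978
u_B2 = 0.244 / sqrt(2) = 0.17253405
uc = sqrt(0.14300972^2 + 0.81059978^2 + 0.17253405^2) = 0.84100641
U = k * uc = 2 * 0.84100641
U = 1.6820

1.6820


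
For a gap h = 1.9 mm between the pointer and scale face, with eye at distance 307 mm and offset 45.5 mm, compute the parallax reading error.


error = h * offset / d
= 1.9 * 45.5 / 307
= 0.2816

0.2816


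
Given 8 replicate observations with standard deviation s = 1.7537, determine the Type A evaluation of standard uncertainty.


u_A = s / sqrt(n)
u_A = 1.7537 / sqrt(8)
u_A = 1.7537 / 2.8284271
u_A = 0.6200

0.6200


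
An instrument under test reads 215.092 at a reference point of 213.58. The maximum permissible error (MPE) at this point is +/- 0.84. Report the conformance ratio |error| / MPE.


e = indication - reference = 215.092 - 213.58 = 1.5120
|e| = 1.5120
ratio = |e| / MPE = 1.5120 / 0.84
ratio = 1.8000

1.8000


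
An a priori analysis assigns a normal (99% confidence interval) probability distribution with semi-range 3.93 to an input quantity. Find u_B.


u_B = half_width / 2.576
u_B = 3.93 / 2.576
u_B = 1.5256

1.5256


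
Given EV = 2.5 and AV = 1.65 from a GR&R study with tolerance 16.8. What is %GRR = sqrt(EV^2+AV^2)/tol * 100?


GRR = sqrt(EV^2 + AV^2) = sqrt(2.5^2 + 1.65^2) = 2.9954132
%GRR = GRR / tol * 100 = 2.9954132 / 16.8 * 100
%GRR = 17.8298

17.8298


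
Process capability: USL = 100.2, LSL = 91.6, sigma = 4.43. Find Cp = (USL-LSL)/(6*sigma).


Cp = (USL - LSL) / (6 * sigma)
= (100.2 - 91.6) / (6 * 4.43)
= 8.6000 / 26.5800
= 0.3236

0.3236


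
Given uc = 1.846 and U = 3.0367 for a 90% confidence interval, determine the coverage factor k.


k = U / uc
k = 3.0367 / 1.846
k = 1.645

1.645


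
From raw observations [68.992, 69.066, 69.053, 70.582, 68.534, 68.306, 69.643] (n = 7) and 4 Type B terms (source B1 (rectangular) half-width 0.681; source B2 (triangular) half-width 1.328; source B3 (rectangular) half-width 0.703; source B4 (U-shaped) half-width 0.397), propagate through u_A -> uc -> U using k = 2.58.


mean = (68.992 + 69.066 + 69.053 + 70.582 + 68.534 + 68.306 + 69.643) / 7 = 69.168
s = sqrt(sum((x - mean)^2)/(n-1)) = 0.75549388
u_A = s / sqrt(n) = 0.75549388 / sqrt(7) = 0.28554985
u_B1 = 0.681 / sqrt(3) = 0.39317553
u_B2 = 1.328 / sqrt(6) = 0.54215373
u_B3 = 0.703 / sqrt(3) = 0.40587724
u_B4 = 0.397 / sqrt(2) = 0.28072139
uc = sqrt(0.28554985^2 + 0.39317553^2 + 0.54215373^2 + 0.40587724^2 + 0.28072139^2) = 0.87954375
U = k * uc = 2.58 * 0.87954375
U = 2.2692

2.2692


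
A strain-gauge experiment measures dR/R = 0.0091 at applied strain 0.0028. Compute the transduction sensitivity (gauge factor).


GF = (dR/R) / epsilon
= 0.0091 / 0.0028
= 3.2500

3.2500


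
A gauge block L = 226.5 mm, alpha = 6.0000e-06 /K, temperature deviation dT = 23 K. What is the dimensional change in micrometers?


dL = L * alpha * dT
= 226.5 * 6.0000e-06 * 23
= 0.0312570 mm
dL_um = 0.0312570 * 1000 = 31.2570 um

31.2570


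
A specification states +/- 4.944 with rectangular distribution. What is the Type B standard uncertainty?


u_B = half_width / sqrt(3)
u_B = 4.944 / 1.7320508
u_B = 2.8544

2.8544


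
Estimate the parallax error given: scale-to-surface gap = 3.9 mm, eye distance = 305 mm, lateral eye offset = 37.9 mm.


error = h * offset / d
= 3.9 * 37.9 / 305
= 0.4846

0.4846


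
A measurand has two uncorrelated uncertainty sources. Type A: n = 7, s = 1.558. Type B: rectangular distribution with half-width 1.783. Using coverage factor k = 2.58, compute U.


u_A = s / sqrt(n) = 1.558 / sqrt(7) = 0.58886865
u_B = half_width / sqrt(3) = 1.783 / sqrt(3) = 1.0294155
uc = sqrt(u_A^2 + u_B^2) = sqrt(0.58886865^2 + 1.0294155^2) = 1.1859437
U = k * uc = 2.58 * 1.1859437
U = 3.0597

3.0597


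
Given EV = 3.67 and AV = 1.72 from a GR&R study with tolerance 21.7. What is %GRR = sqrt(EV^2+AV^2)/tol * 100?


GRR = sqrt(EV^2 + AV^2) = sqrt(3.67^2 + 1.72^2) = 4.0530606
%GRR = GRR / tol * 100 = 4.0530606 / 21.7 * 100
%GRR = 18.6777

18.6777


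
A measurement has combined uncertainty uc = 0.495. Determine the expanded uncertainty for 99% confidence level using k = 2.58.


U = k * uc
U = 2.58 * 0.495
U = 1.2771

1.2771


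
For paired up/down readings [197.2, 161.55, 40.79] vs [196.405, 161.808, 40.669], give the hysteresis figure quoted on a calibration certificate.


|197.2 - 196.405| = 0.7950
|161.55 - 161.808| = 0.2580
|40.79 - 40.669| = 0.1210
hysteresis = max(diffs) = 0.7950

0.7950


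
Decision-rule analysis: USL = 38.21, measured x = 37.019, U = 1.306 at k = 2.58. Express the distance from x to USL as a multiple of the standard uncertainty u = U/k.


u = U / k = 1.306 / 2.58 = 0.50620155
margin = |USL - x| = |38.21 - 37.019| = 1.191
z = margin / u = 1.191 / 0.50620155
z = 2.3528

2.3528


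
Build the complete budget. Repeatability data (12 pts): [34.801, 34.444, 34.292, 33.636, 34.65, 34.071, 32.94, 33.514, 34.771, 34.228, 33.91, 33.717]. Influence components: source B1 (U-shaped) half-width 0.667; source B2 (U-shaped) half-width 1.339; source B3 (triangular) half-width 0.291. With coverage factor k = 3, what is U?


mean = (34.801 + 34.444 + 34.292 + 33.636 + 34.65 + 34.071 + 32.94 + 33.514 + 34.771 + 34.228 + 33.91 + 33.717) / 12 = 34.08116667
s = sqrt(sum((x - mean)^2)/(n-1)) = 0.56402705
u_A = s / sqrt(n) = 0.56402705 / sqrt(12) = 0.16282058
u_B1 = 0.667 / sqrt(2) = 0.47164022
u_B2 = 1.339 / sqrt(2) = 0.94681598
u_B3 = 0.291 / sqrt(6) = 0.11880025
uc = sqrt(0.16282058^2 + 0.47164022^2 + 0.94681598^2 + 0.11880025^2) = 1.0768143
U = k * uc = 3 * 1.0768143
U = 3.2304

3.2304


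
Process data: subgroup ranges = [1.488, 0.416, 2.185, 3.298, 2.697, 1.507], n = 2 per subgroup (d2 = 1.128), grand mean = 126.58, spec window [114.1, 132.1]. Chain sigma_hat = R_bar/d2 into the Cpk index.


R_bar = (1.488 + 0.416 + 2.185 + 3.298 + 2.697 + 1.507) / 6 = 1.9318333
sigma = R_bar / d2 = 1.9318333 / 1.128 = 1.7126182
Cp = (USL - LSL)/(6*sigma) = (132.1 - 114.1)/(6*1.7126182) = 1.7517
Cpu = (132.1 - 126.58)/(3*1.7126182) = 1.0744
Cpl = (126.58 - 114.1)/(3*1.7126182) = 2.4290
Cpk = min(Cpu, Cpl) = 1.0744

1.0744


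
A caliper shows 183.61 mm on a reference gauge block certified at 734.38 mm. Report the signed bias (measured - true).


Systematic error = measured - true
= 183.61 - 734.38
= -550.7700

-550.7700


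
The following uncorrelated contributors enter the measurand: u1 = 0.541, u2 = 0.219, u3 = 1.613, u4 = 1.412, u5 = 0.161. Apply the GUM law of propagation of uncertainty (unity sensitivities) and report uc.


uc = sqrt(0.541^2 + 0.219^2 + 1.613^2 + 1.412^2 + 0.161^2)
uc = sqrt(4.962076)
uc = 2.2276

2.2276


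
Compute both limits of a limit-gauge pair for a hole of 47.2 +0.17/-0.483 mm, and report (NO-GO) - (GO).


GO = nominal - lower_tol (smallest hole = maximum material condition)
GO = 47.2 - 0.483 = 46.717
NO-GO = nominal + upper_tol (largest hole = least material condition)
NO-GO = 47.2 + 0.17 = 47.37
spread = NO-GO - GO = 47.37 - 46.717 = 0.6530

0.6530


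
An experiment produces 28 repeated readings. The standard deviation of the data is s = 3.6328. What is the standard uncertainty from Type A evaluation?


u_A = s / sqrt(n)
u_A = 3.6328 / sqrt(28)
u_A = 3.6328 / 5.2915026
u_A = 0.6865

0.6865


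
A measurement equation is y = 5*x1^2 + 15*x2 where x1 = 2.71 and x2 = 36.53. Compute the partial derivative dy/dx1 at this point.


y = 5*x1^2 + 15*x2
dy/dx1 = 2*5*x1
Evaluate at x1 = 2.71: c1 = 10 * 2.71
c1 = 27.1000

27.1000


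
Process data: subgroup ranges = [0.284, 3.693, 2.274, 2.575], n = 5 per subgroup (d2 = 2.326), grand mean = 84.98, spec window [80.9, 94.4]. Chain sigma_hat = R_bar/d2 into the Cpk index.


R_bar = (0.284 + 3.693 + 2.274 + 2.575) / 4 = 2.2065
sigma = R_bar / d2 = 2.2065 / 2.326 = 0.94862425
Cp = (USL - LSL)/(6*sigma) = (94.4 - 80.9)/(6*0.94862425) = 2.3719
Cpu = (94.4 - 84.98)/(3*0.94862425) = 3.3101
Cpl = (84.98 - 80.9)/(3*0.94862425) = 1.4337
Cpk = min(Cpu, Cpl) = 1.4337

1.4337


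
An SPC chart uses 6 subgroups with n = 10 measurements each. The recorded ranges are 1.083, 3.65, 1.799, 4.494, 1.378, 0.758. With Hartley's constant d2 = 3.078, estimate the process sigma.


R_bar = (1.083 + 3.65 + 1.799 + 4.494 + 1.378 + 0.758) / 6
R_bar = 13.162 / 6 = 2.1936667
sigma_hat = R_bar / d2 = 2.1936667 / 3.078 = 0.7127

0.7127


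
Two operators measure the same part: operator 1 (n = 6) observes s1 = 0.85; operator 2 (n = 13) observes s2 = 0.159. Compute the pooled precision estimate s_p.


s_p = sqrt(((n1-1)*s1^2 + (n2-1)*s2^2) / (n1+n2-2))
numerator = (6-1)*0.85^2 + (13-1)*0.159^2 = 3.6125 + 0.303372 = 3.915872
denominator = 6 + 13 - 2 = 17
s_p^2 = 3.915872 / 17 = 0.23034541
s_p = sqrt(0.23034541) = 0.4799

0.4799


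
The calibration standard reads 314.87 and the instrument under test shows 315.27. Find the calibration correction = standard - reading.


Correction = standard - reading
= 314.87 - 315.27
= -0.4000

-0.4000


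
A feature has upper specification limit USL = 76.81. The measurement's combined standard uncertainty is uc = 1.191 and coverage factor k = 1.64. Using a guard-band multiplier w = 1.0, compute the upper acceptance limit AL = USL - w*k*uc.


U = k * uc = 1.64 * 1.191 = 1.95324
guard band g = w * U = 1.0 * 1.95324 = 1.95324
AL = USL - g = 76.81 - 1.95324
AL = 74.8568

74.8568


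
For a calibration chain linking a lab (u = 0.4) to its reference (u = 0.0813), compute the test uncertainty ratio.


TUR = u_lab / u_ref
= 0.4 / 0.0813
= 4.9200

4.9200


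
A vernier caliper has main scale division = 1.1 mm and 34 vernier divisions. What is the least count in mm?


LC = MSD / n_div
= 1.1 / 34
= 0.0324

0.0324


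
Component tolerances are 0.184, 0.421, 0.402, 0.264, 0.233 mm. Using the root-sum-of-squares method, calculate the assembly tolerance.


RSS = sqrt(0.184^2 + 0.421^2 + 0.402^2 + 0.264^2 + 0.233^2)
= sqrt(0.496686)
= 0.7048

0.7048


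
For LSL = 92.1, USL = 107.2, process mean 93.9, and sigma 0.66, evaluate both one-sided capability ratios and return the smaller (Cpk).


Cpu = (USL - mean) / (3*sigma) = (107.2 - 93.9) / (3*0.66) = 6.7172
Cpl = (mean - LSL) / (3*sigma) = (93.9 - 92.1) / (3*0.66) = 0.9091
Cpk = min(Cpu, Cpl) = 0.9091

0.9091


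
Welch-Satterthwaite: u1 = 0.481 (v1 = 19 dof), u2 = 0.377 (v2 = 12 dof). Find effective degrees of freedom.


uc = sqrt(u1^2 + u2^2) = sqrt(0.481^2 + 0.377^2) = 0.61113828
v_eff = uc^4 / (u1^4/v1 + u2^4/v2)
= 0.61113828^4 / (0.481^4/19 + 0.377^4/12)
= 0.13949478 / 0.0045006463
v_eff = 30.9944

30.9944


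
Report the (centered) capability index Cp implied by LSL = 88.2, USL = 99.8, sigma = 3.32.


Cp = (USL - LSL) / (6 * sigma)
= (99.8 - 88.2) / (6 * 3.32)
= 11.6000 / 19.9200
= 0.5823

0.5823


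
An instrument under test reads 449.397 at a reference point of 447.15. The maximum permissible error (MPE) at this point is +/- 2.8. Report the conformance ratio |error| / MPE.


e = indication - reference = 449.397 - 447.15 = 2.2470
|e| = 2.2470
ratio = |e| / MPE = 2.2470 / 2.8
ratio = 0.8025

0.8025


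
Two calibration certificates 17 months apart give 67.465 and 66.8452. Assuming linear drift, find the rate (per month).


rate = (v2 - v1) / months
= (66.8452 - 67.465) / 17
= -0.6198 / 17
= -0.0365

-0.0365


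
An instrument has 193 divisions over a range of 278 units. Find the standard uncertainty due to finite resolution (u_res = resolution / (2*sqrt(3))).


resolution = range / divisions
resolution = 278 / 193 = 1.4404145
u_res = resolution / (2*sqrt(3))
u_res = 1.4404145 / 3.4641016
u_res = 0.4158

0.4158


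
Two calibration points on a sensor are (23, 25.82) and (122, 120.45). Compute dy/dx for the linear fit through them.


slope = (y2 - y1) / (x2 - x1)
= (120.45 - 25.82) / (122 - 23)
= 94.6300 / 99
= 0.9559

0.9559


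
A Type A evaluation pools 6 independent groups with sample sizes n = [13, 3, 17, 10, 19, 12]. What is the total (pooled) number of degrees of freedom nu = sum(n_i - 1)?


nu = sum_i (n_i - 1)
nu = ((13 - 1) + (3 - 1) + (17 - 1) + (10 - 1) + (19 - 1) + (12 - 1))
nu = 12 + 2 + 16 + 9 + 18 + 11
nu = 68

68


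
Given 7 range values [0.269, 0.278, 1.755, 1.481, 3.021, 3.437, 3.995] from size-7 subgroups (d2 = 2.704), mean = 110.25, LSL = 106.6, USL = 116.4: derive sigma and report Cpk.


R_bar = (0.269 + 0.278 + 1.755 + 1.481 + 3.021 + 3.437 + 3.995) / 7 = 2.0337143
sigma = R_bar / d2 = 2.0337143 / 2.704 = 0.75211328
Cp = (USL - LSL)/(6*sigma) = (116.4 - 106.6)/(6*0.75211328) = 2.1717
Cpu = (116.4 - 110.25)/(3*0.75211328) = 2.7257
Cpl = (110.25 - 106.6)/(3*0.75211328) = 1.6177
Cpk = min(Cpu, Cpl) = 1.6177

1.6177


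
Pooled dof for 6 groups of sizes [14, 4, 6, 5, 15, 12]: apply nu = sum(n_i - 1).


nu = sum_i (n_i - 1)
nu = ((14 - 1) + (4 - 1) + (6 - 1) + (5 - 1) + (15 - 1) + (12 - 1))
nu = 13 + 3 + 5 + 4 + 14 + 11
nu = 50

50


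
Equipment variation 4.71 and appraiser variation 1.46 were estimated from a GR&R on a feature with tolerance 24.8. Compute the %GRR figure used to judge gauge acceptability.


GRR = sqrt(EV^2 + AV^2) = sqrt(4.71^2 + 1.46^2) = 4.9310952
%GRR = GRR / tol * 100 = 4.9310952 / 24.8 * 100
%GRR = 19.8834

19.8834


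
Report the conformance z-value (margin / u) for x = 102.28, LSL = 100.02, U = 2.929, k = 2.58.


u = U / k = 2.929 / 2.58 = 1.1352713
margin = |LSL - x| = |100.02 - 102.28| = 2.26
z = margin / u = 2.26 / 1.1352713
z = 1.9907

1.9907


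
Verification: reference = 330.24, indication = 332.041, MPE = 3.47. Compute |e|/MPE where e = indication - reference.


e = indication - reference = 332.041 - 330.24 = 1.8010
|e| = 1.8010
ratio = |e| / MPE = 1.8010 / 3.47
ratio = 0.5190

0.5190


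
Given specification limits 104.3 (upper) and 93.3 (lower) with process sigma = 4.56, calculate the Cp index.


Cp = (USL - LSL) / (6 * sigma)
= (104.3 - 93.3) / (6 * 4.56)
= 11.0000 / 27.3600
= 0.4020

0.4020


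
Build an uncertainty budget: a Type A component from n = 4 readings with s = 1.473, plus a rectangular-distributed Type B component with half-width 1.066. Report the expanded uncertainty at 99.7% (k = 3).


u_A = s / sqrt(n) = 1.473 / sqrt(4) = 0.7365
u_B = half_width / sqrt(3) = 1.066 / sqrt(3) = 0.61545539
uc = sqrt(u_A^2 + u_B^2) = sqrt(0.7365^2 + 0.61545539^2) = 0.95980081
U = k * uc = 3 * 0.95980081
U = 2.8794

2.8794


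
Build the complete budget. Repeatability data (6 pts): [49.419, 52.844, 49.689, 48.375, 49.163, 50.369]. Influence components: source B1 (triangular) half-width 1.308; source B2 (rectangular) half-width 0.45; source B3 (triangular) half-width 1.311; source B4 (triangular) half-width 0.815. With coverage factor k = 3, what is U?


mean = (49.419 + 52.844 + 49.689 + 48.375 + 49.163 + 50.369) / 6 = 49.9765
s = sqrt(sum((x - mean)^2)/(n-1)) = 1.5489777
u_A = s / sqrt(n) = 1.5489777 / sqrt(6) = 0.6323675
u_B1 = 1.308 / sqrt(6) = 0.53398876
u_B2 = 0.45 / sqrt(3) = 0.25980762
u_B3 = 1.311 / sqrt(6) = 0.53521351
u_B4 = 0.815 / sqrt(6) = 0.33272236
uc = sqrt(0.6323675^2 + 0.53398876^2 + 0.25980762^2 + 0.53521351^2 + 0.33272236^2) = 1.0722361
U = k * uc = 3 * 1.0722361
U = 3.2167

3.2167


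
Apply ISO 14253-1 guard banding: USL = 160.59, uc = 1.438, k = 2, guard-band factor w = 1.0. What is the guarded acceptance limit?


U = k * uc = 2 * 1.438 = 2.876
guard band g = w * U = 1.0 * 2.876 = 2.876
AL = USL - g = 160.59 - 2.876
AL = 157.7140

157.7140


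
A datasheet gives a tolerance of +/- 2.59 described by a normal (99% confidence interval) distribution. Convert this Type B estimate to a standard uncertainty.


u_B = half_width / 2.576
u_B = 2.59 / 2.576
u_B = 1.0054

1.0054


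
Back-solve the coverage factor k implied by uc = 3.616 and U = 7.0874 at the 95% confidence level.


k = U / uc
k = 7.0874 / 3.616
k = 1.96

1.96


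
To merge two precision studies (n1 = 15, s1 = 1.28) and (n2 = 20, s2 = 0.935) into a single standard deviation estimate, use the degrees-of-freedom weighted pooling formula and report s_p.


s_p = sqrt(((n1-1)*s1^2 + (n2-1)*s2^2) / (n1+n2-2))
numerator = (15-1)*1.28^2 + (20-1)*0.935^2 = 22.9376 + 16.610275 = 39.547875
denominator = 15 + 20 - 2 = 33
s_p^2 = 39.547875 / 33 = 1.1984205
s_p = sqrt(1.1984205) = 1.0947

1.0947


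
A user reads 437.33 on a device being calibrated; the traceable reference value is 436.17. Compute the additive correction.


Correction = standard - reading
= 436.17 - 437.33
= -1.1600

-1.1600


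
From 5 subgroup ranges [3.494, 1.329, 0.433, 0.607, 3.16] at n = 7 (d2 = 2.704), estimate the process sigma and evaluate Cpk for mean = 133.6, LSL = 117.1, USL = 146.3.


R_bar = (3.494 + 1.329 + 0.433 + 0.607 + 3.16) / 5 = 1.8046
sigma = R_bar / d2 = 1.8046 / 2.704 = 0.66738166
Cp = (USL - LSL)/(6*sigma) = (146.3 - 117.1)/(6*0.66738166) = 7.2922
Cpu = (146.3 - 133.6)/(3*0.66738166) = 6.3432
Cpl = (133.6 - 117.1)/(3*0.66738166) = 8.2412
Cpk = min(Cpu, Cpl) = 6.3432

6.3432


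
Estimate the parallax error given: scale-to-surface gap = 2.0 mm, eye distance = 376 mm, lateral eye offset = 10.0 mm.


error = h * offset / d
= 2.0 * 10.0 / 376
= 0.0532

0.0532


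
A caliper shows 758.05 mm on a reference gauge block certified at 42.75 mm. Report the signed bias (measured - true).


Systematic error = measured - true
= 758.05 - 42.75
= 715.3000

715.3000


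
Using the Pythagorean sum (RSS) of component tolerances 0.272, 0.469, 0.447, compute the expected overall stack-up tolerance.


RSS = sqrt(0.272^2 + 0.469^2 + 0.447^2)
= sqrt(0.493754)
= 0.7027

0.7027


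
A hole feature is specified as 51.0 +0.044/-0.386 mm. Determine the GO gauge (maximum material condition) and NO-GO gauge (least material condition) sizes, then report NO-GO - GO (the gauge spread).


GO = nominal - lower_tol (smallest hole = maximum material condition)
GO = 51.0 - 0.386 = 50.614
NO-GO = nominal + upper_tol (largest hole = least material condition)
NO-GO = 51.0 + 0.044 = 51.044
spread = NO-GO - GO = 51.044 - 50.614 = 0.4300

0.4300


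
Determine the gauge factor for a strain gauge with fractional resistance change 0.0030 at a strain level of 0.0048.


GF = (dR/R) / epsilon
= 0.0030 / 0.0048
= 0.6250

0.6250


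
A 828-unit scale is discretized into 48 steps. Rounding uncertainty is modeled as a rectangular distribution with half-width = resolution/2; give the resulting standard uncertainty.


resolution = range / divisions
resolution = 828 / 48 = 17.25
u_res = resolution / (2*sqrt(3))
u_res = 17.25 / 3.4641016
u_res = 4.9796

4.9796


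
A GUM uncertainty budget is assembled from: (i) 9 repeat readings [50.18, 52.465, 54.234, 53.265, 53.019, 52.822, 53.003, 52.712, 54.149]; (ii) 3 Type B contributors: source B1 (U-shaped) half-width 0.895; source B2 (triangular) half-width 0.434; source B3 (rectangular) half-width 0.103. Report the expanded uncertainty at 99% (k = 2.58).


mean = (50.18 + 52.465 + 54.234 + 53.265 + 53.019 + 52.822 + 53.003 + 52.712 + 54.149) / 9 = 52.87211111
s = sqrt(sum((x - mean)^2)/(n-1)) = 1.1789617
u_A = s / sqrt(n) = 1.1789617 / sqrt(9) = 0.39298723
u_B1 = 0.895 / sqrt(2) = 0.63286057
u_B2 = 0.434 / sqrt(6) = 0.17717976
u_B3 = 0.103 / sqrt(3) = 0.059467078
uc = sqrt(0.39298723^2 + 0.63286057^2 + 0.17717976^2 + 0.059467078^2) = 0.76803676
U = k * uc = 2.58 * 0.76803676
U = 1.9815

1.9815


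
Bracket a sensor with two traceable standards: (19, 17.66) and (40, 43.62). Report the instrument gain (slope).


slope = (y2 - y1) / (x2 - x1)
= (43.62 - 17.66) / (40 - 19)
= 25.9600 / 21
= 1.2362

1.2362


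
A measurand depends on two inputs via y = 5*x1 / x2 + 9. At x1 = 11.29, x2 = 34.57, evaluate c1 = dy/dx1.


y = 5*x1 / x2 + 9
dy/dx1 = 5/x2
Evaluate at x2 = 34.57: c1 = 5 / 34.57
c1 = 0.1446

0.1446


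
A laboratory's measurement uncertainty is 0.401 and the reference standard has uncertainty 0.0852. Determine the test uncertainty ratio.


TUR = u_lab / u_ref
= 0.401 / 0.0852
= 4.7066

4.7066


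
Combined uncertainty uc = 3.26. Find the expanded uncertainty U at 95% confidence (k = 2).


U = k * uc
U = 2 * 3.26
U = 6.5200

6.5200


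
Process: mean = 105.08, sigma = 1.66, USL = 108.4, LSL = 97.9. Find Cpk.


Cpu = (USL - mean) / (3*sigma) = (108.4 - 105.08) / (3*1.66) = 0.6667
Cpl = (mean - LSL) / (3*sigma) = (105.08 - 97.9) / (3*1.66) = 1.4418
Cpk = min(Cpu, Cpl) = 0.6667

0.6667


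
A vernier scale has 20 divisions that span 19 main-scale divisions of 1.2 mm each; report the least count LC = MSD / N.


LC = MSD / n_div
= 1.2 / 20
= 0.0600

0.0600


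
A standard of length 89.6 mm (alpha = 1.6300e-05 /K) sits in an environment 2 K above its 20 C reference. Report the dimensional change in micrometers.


dL = L * alpha * dT
= 89.6 * 1.6300e-05 * 2
= 0.0029210 mm
dL_um = 0.0029210 * 1000 = 2.9210 um

2.9210


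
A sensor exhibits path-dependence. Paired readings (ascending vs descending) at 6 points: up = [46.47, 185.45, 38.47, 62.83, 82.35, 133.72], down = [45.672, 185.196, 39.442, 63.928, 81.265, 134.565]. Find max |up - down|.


|46.47 - 45.672| = 0.7980
|185.45 - 185.196| = 0.2540
|38.47 - 39.442| = 0.9720
|62.83 - 63.928| = 1.0980
|82.35 - 81.265| = 1.0850
|133.72 - 134.565| = 0.8450
hysteresis = max(diffs) = 1.0980

1.0980


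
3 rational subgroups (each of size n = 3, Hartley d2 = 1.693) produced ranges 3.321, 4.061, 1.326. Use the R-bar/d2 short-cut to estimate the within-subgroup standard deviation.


R_bar = (3.321 + 4.061 + 1.326) / 3
R_bar = 8.708 / 3 = 2.9026667
sigma_hat = R_bar / d2 = 2.9026667 / 1.693 = 1.7145

1.7145


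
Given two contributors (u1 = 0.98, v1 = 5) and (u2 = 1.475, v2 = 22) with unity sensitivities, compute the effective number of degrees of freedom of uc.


uc = sqrt(u1^2 + u2^2) = sqrt(0.98^2 + 1.475^2) = 1.7708825
v_eff = uc^4 / (u1^4/v1 + u2^4/v2)
= 1.7708825^4 / (0.98^4/5 + 1.475^4/22)
= 9.8346517 / 0.39962564
v_eff = 24.6097

24.6097


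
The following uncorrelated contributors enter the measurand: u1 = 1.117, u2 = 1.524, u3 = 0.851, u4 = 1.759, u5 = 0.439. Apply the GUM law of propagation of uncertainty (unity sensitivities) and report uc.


uc = sqrt(1.117^2 + 1.524^2 + 0.851^2 + 1.759^2 + 0.439^2)
uc = sqrt(7.581268)
uc = 2.7534

2.7534


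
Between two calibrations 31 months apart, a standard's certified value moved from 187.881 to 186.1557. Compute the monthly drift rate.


rate = (v2 - v1) / months
= (186.1557 - 187.881) / 31
= -1.7253 / 31
= -0.0557

-0.0557
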